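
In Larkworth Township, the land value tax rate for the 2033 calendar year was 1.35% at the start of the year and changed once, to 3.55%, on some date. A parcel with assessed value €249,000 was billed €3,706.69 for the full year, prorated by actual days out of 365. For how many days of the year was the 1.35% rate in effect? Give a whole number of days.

Let d = days at the first rate; then 365 − d days at the second rate.
€249,000 × [1.35%·d + 3.55%·(365−d)] / 365 = €3,706.69
Solving gives d = 342, so the new rate took effect on 9 December 2033.

342 days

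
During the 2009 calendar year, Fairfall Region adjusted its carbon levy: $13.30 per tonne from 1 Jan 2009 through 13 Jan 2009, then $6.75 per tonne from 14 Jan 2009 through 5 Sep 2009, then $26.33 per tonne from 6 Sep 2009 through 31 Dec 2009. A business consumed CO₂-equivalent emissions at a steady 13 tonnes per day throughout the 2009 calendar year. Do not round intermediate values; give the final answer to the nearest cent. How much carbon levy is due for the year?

1 Jan – 13 Jan 2009: 13 days × 13 tonnes/day = 169 tonnes at $13.30/tonne → $2,247.70
14 Jan – 5 Sep 2009: 235 days × 13 tonnes/day = 3,055 tonnes at $6.75/tonne → $20,621.25
6 Sep – 31 Dec 2009: 117 days × 13 tonnes/day = 1,521 tonnes at $26.33/tonne → $40,047.93

$62,916.88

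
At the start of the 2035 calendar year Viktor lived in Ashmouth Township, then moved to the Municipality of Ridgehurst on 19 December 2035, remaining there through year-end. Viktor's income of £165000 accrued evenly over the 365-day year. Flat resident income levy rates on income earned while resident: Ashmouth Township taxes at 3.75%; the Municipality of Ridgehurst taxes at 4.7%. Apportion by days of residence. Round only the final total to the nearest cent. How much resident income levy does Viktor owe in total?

£6243.33

Ashmouth Township, 1 January – 18 December 2035: 352 days → £165000 × 3.75% × 352/365 = £5967.1233
The Municipality of Ridgehurst, 19 December – 31 December 2035: 13 days → £165000 × 4.7% × 13/365 = £276.2055
Total = £6243.3288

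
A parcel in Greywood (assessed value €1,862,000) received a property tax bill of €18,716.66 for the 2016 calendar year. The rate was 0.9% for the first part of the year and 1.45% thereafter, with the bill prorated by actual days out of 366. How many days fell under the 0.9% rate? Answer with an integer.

296 days

Let d = days at the first rate; then 366 − d days at the second rate.
€1,862,000 × [0.9%·d + 1.45%·(366−d)] / 366 = €18,716.66
Solving gives d = 296, so the new rate took effect on 23 October 2016.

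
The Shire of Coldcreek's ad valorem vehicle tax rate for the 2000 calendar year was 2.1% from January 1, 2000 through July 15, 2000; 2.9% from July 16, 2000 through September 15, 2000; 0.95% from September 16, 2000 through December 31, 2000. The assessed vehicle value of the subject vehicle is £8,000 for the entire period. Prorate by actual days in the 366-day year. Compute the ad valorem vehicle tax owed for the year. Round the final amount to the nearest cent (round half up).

£151.95

January 1 – July 15, 2000: 197 days at 2.1% → £8,000 × 2.1% × 197/366 = £90.4262
July 16 – September 15, 2000: 62 days at 2.9% → £8,000 × 2.9% × 62/366 = £39.3005
September 16 – December 31, 2000: 107 days at 0.95% → £8,000 × 0.95% × 107/366 = £22.2186
Total = £151.9454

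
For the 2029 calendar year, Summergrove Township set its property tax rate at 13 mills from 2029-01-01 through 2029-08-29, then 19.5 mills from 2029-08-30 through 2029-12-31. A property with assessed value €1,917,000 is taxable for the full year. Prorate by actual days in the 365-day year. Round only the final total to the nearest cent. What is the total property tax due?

2029-01-01 to 2029-08-29: 241 days at 13 mills → €1,917,000 × 1.3% × 241/365 = €16,454.6877
2029-08-30 to 2029-12-31: 124 days at 19.5 mills → €1,917,000 × 1.95% × 124/365 = €12,699.4685
Total = €29,154.1562

€29,154.16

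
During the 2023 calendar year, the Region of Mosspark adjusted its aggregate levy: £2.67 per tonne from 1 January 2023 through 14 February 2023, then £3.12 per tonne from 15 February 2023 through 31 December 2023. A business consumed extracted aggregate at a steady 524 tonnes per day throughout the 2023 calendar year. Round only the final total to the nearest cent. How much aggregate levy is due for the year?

1 January – 14 February 2023: 45 days × 524 tonnes/day = 23,580 tonnes at £2.67/tonne → £62958.60
15 February – 31 December 2023: 320 days × 524 tonnes/day = 167,680 tonnes at £3.12/tonne → £523161.60

£586120.20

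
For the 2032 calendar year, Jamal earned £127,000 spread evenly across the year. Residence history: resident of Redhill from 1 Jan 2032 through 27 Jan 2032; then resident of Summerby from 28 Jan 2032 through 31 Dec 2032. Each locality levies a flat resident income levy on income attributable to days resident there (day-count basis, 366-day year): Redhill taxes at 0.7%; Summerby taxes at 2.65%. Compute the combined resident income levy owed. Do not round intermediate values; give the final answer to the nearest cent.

£3,182.81

Redhill, 1 Jan – 27 Jan 2032: 27 days → £127,000 × 0.7% × 27/366 = £65.5820
Summerby, 28 Jan – 31 Dec 2032: 339 days → £127,000 × 2.65% × 339/366 = £3,117.2254
Total = £3,182.8074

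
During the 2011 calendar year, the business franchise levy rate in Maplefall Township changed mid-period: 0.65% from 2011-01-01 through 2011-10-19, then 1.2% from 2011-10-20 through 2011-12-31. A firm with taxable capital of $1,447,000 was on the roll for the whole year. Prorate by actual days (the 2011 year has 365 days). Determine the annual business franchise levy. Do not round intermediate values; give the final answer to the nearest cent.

$10,997.20

2011-01-01 to 2011-10-19: 292 days at 0.65% → $1,447,000 × 0.65% × 292/365 = $7,524.4000
2011-10-20 to 2011-12-31: 73 days at 1.2% → $1,447,000 × 1.2% × 73/365 = $3,472.8000
Total = $10,997.2000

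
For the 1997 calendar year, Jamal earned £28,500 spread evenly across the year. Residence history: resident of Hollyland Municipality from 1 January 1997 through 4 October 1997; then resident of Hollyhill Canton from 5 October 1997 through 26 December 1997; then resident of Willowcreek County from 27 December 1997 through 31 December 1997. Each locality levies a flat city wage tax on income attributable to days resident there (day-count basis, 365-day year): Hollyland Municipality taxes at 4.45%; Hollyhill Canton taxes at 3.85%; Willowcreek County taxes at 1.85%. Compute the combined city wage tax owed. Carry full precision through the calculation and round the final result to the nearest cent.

Hollyland Municipality, 1 January – 4 October 1997: 277 days → £28,500 × 4.45% × 277/365 = £962.4801
Hollyhill Canton, 5 October – 26 December 1997: 83 days → £28,500 × 3.85% × 83/365 = £249.5116
Willowcreek County, 27 December – 31 December 1997: 5 days → £28,500 × 1.85% × 5/365 = £7.2226
Total = £1,219.2144

£1,219.21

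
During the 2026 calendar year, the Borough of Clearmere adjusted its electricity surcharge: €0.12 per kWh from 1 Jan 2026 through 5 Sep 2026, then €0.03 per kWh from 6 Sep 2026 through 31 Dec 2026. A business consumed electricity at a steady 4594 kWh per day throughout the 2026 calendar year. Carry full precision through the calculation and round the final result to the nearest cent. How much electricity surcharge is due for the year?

€152,842.38

1 Jan – 5 Sep 2026: 248 days × 4594 kWh/day = 1,139,312 kWh at €0.12/kWh → €136,717.44
6 Sep – 31 Dec 2026: 117 days × 4594 kWh/day = 537,498 kWh at €0.03/kWh → €16,124.94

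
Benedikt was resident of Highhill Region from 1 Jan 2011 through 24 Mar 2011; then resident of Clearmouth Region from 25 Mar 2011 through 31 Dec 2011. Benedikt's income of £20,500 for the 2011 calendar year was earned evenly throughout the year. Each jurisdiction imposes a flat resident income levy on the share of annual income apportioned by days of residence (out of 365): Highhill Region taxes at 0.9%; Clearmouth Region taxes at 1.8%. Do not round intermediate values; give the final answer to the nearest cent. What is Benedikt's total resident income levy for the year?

Highhill Region, 1 Jan – 24 Mar 2011: 83 days → £20,500 × 0.9% × 83/365 = £41.9548
Clearmouth Region, 25 Mar – 31 Dec 2011: 282 days → £20,500 × 1.8% × 282/365 = £285.0904
Total = £327.0452

£327.05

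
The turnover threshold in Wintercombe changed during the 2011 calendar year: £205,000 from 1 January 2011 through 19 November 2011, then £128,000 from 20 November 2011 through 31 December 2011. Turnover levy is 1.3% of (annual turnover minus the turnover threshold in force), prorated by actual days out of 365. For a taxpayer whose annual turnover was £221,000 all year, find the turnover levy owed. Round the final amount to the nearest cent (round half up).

1 January – 19 November 2011: 323 days, exemption £205,000 → (£221,000 − £205,000) × 1.3% × 323/365 = £184.0658
20 November – 31 December 2011: 42 days, exemption £128,000 → (£221,000 − £128,000) × 1.3% × 42/365 = £139.1178
Total = £323.1836

£323.18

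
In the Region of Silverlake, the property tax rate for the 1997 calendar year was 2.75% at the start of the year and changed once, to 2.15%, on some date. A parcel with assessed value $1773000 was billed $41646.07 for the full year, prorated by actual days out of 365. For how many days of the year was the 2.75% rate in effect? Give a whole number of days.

Let d = days at the first rate; then 365 − d days at the second rate.
$1773000 × [2.75%·d + 2.15%·(365−d)] / 365 = $41646.07
Solving gives d = 121, so the new rate took effect on May 2, 1997.

121 days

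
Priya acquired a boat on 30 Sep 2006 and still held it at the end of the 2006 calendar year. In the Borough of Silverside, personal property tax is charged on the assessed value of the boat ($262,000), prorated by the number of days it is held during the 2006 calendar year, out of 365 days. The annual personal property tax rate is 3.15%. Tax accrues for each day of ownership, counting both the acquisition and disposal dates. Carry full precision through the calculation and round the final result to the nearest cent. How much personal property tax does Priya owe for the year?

Days held (30 Sep – 31 Dec 2006): 93 out of 365
Tax = $262,000 × 3.15% × 93/365 = $2,102.8192

$2,102.82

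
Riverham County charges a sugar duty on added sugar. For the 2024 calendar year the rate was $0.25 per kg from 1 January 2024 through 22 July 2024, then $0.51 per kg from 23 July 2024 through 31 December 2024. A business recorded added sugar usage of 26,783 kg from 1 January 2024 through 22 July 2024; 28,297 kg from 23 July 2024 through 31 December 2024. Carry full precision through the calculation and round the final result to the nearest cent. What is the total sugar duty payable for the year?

$21,127.22

1 January – 22 July 2024: 26,783 kg at $0.25/kg → $6,695.75
23 July – 31 December 2024: 28,297 kg at $0.51/kg → $14,431.47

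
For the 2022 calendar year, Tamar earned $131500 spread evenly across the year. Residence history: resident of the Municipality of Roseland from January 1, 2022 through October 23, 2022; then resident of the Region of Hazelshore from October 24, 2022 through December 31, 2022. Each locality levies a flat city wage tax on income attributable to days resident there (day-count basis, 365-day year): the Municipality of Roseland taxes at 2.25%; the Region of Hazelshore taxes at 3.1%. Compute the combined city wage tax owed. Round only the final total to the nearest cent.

The Municipality of Roseland, January 1 – October 23, 2022: 296 days → $131500 × 2.25% × 296/365 = $2399.4247
The Region of Hazelshore, October 24 – December 31, 2022: 69 days → $131500 × 3.1% × 69/365 = $770.6260
Total = $3170.0507

$3170.05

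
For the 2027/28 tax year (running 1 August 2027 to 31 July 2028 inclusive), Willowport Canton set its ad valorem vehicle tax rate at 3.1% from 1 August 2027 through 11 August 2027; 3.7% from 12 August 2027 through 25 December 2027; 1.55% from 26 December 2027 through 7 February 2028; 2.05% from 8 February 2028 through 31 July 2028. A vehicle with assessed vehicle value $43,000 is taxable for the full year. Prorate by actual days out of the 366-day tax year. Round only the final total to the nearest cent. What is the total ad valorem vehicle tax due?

$1,132.86

1 August – 11 August 2027: 11 days at 3.1% → $43,000 × 3.1% × 11/366 = $40.0628
12 August – 25 December 2027: 136 days at 3.7% → $43,000 × 3.7% × 136/366 = $591.1913
26 December 2027 – 7 February 2028: 44 days at 1.55% → $43,000 × 1.55% × 44/366 = $80.1257
8 February – 31 July 2028: 175 days at 2.05% → $43,000 × 2.05% × 175/366 = $421.4822
Total = $1,132.8620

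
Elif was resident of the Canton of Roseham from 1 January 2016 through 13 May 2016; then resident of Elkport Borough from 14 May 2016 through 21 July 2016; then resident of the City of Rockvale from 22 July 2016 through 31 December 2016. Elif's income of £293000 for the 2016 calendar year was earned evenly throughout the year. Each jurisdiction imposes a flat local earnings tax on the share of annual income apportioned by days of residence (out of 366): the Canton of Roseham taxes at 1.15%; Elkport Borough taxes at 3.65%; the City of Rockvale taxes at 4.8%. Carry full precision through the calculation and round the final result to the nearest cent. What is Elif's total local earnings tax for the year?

£9513.29

The Canton of Roseham, 1 January – 13 May 2016: 134 days → £293000 × 1.15% × 134/366 = £1233.6421
Elkport Borough, 14 May – 21 July 2016: 69 days → £293000 × 3.65% × 69/366 = £2016.1762
The City of Rockvale, 22 July – 31 December 2016: 163 days → £293000 × 4.8% × 163/366 = £6263.4754
Total = £9513.2937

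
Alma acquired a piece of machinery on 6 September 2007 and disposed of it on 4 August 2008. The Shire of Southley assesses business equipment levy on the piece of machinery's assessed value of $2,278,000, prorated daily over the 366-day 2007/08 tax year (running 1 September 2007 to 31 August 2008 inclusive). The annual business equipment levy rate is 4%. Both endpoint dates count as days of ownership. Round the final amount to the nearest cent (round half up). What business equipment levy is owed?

Days held (6 September 2007 – 4 August 2008): 334 out of 366
Tax = $2,278,000 × 4% × 334/366 = $83,153.2240

$83,153.22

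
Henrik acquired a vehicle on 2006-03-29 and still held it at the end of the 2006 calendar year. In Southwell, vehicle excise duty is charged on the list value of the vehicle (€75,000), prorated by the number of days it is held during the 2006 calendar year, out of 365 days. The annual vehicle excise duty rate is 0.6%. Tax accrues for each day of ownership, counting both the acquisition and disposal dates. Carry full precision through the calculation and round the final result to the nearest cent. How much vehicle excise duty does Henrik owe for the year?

Days held (2006-03-29 to 2006-12-31): 278 out of 365
Tax = €75,000 × 0.6% × 278/365 = €342.7397

€342.74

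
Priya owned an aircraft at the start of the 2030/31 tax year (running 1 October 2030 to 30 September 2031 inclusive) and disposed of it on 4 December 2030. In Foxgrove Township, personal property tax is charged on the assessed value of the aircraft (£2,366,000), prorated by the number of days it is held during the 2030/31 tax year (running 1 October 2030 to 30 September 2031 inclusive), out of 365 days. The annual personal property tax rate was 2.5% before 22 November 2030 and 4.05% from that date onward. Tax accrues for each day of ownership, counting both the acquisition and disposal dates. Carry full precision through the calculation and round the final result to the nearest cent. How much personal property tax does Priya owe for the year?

1 October – 21 November 2030: 52 days at 2.5% → £2,366,000 × 2.5% × 52/365 = £8,426.8493
22 November – 4 December 2030: 13 days at 4.05% → £2,366,000 × 4.05% × 13/365 = £3,412.8740
Total = £11,839.7233

£11,839.72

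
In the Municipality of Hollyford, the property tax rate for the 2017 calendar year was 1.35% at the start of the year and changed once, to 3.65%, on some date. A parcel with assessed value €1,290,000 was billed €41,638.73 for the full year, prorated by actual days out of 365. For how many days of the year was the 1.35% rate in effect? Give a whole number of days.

67 days

Let d = days at the first rate; then 365 − d days at the second rate.
€1,290,000 × [1.35%·d + 3.65%·(365−d)] / 365 = €41,638.73
Solving gives d = 67, so the new rate took effect on March 9, 2017.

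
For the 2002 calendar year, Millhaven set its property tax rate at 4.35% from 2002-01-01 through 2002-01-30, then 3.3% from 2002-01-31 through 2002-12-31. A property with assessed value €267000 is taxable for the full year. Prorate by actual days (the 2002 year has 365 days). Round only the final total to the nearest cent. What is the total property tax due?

€9041.42

2002-01-01 to 2002-01-30: 30 days at 4.35% → €267000 × 4.35% × 30/365 = €954.6164
2002-01-31 to 2002-12-31: 335 days at 3.3% → €267000 × 3.3% × 335/365 = €8086.8082
Total = €9041.4247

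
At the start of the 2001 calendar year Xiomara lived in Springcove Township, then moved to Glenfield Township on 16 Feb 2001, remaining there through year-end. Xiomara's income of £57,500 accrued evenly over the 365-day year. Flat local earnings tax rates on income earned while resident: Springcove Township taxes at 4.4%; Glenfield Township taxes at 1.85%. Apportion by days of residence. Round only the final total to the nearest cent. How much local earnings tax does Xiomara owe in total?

Springcove Township, 1 Jan – 15 Feb 2001: 46 days → £57,500 × 4.4% × 46/365 = £318.8493
Glenfield Township, 16 Feb – 31 Dec 2001: 319 days → £57,500 × 1.85% × 319/365 = £929.6884
Total = £1,248.5377

£1,248.54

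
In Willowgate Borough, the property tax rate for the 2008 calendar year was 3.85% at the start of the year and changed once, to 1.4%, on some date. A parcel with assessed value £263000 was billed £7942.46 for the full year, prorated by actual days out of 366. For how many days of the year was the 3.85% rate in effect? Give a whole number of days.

242 days

Let d = days at the first rate; then 366 − d days at the second rate.
£263000 × [3.85%·d + 1.4%·(366−d)] / 366 = £7942.46
Solving gives d = 242, so the new rate took effect on 30 August 2008.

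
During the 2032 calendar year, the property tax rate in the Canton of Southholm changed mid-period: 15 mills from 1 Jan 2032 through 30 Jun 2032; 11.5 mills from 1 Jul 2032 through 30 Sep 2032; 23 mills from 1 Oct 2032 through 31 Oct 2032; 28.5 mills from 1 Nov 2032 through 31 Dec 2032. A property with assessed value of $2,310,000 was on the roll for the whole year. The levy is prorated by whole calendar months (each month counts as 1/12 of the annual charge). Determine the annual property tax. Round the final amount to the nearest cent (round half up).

$39,366.25

1 Jan – 30 Jun 2032: 6 months at 15 mills → $2,310,000 × 1.5% × 6/12 = $17,325.0000
1 Jul – 30 Sep 2032: 3 months at 11.5 mills → $2,310,000 × 1.15% × 3/12 = $6,641.2500
1 Oct – 31 Oct 2032: 1 month at 23 mills → $2,310,000 × 2.3% × 1/12 = $4,427.5000
1 Nov – 31 Dec 2032: 2 months at 28.5 mills → $2,310,000 × 2.85% × 2/12 = $10,972.5000
Total = $39,366.2500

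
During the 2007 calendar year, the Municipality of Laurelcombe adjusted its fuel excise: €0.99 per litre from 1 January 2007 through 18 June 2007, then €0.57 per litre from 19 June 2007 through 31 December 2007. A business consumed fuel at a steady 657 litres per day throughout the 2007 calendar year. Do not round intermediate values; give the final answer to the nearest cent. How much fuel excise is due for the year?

1 January – 18 June 2007: 169 days × 657 litres/day = 111,033 litres at €0.99/litre → €109,922.67
19 June – 31 December 2007: 196 days × 657 litres/day = 128,772 litres at €0.57/litre → €73,400.04

€183,322.71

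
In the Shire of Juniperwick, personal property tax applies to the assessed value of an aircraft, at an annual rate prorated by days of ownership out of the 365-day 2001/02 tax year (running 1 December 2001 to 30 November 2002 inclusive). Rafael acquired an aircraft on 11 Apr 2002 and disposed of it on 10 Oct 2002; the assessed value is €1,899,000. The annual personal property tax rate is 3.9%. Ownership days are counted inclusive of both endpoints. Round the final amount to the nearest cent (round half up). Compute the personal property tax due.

€37,131.95

Days held (11 Apr – 10 Oct 2002): 183 out of 365
Tax = €1,899,000 × 3.9% × 183/365 = €37,131.9534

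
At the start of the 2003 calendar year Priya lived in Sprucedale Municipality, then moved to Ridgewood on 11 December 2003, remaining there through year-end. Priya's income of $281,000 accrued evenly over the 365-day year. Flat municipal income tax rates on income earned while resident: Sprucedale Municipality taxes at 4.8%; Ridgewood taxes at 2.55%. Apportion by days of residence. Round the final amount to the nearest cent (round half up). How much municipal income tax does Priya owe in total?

$13,124.24

Sprucedale Municipality, 1 January – 10 December 2003: 344 days → $281,000 × 4.8% × 344/365 = $12,711.9781
Ridgewood, 11 December – 31 December 2003: 21 days → $281,000 × 2.55% × 21/365 = $412.2616
Total = $13,124.2397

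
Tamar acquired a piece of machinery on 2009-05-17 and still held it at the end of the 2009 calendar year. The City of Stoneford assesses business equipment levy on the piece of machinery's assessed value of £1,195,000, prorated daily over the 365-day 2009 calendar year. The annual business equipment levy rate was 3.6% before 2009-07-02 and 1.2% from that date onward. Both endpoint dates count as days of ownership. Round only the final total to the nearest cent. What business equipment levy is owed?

2009-05-17 to 2009-07-01: 46 days at 3.6% → £1,195,000 × 3.6% × 46/365 = £5,421.6986
2009-07-02 to 2009-12-31: 183 days at 1.2% → £1,195,000 × 1.2% × 183/365 = £7,189.6438
Total = £12,611.3425

£12,611.34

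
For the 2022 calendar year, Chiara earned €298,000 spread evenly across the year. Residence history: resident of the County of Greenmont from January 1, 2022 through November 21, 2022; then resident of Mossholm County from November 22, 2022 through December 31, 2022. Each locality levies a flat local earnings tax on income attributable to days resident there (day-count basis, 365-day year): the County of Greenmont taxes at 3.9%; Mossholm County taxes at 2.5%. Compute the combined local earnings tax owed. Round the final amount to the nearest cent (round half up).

€11,164.79

The County of Greenmont, January 1 – November 21, 2022: 325 days → €298,000 × 3.9% × 325/365 = €10,348.3562
Mossholm County, November 22 – December 31, 2022: 40 days → €298,000 × 2.5% × 40/365 = €816.4384
Total = €11,164.7945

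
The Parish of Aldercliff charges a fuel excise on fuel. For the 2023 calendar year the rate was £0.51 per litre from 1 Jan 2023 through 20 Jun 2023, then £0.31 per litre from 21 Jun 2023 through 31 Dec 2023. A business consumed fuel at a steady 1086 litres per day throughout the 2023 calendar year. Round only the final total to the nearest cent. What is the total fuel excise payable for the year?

£160022.10

1 Jan – 20 Jun 2023: 171 days × 1086 litres/day = 185,706 litres at £0.51/litre → £94710.06
21 Jun – 31 Dec 2023: 194 days × 1086 litres/day = 210,684 litres at £0.31/litre → £65312.04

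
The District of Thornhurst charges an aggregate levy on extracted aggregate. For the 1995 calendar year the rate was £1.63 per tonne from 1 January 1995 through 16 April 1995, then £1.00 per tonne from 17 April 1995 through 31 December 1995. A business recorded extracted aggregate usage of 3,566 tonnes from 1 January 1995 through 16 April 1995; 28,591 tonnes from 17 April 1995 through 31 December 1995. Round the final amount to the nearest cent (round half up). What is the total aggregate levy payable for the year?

1 January – 16 April 1995: 3,566 tonnes at £1.63/tonne → £5,812.58
17 April – 31 December 1995: 28,591 tonnes at £1.00/tonne → £28,591.00

£34,403.58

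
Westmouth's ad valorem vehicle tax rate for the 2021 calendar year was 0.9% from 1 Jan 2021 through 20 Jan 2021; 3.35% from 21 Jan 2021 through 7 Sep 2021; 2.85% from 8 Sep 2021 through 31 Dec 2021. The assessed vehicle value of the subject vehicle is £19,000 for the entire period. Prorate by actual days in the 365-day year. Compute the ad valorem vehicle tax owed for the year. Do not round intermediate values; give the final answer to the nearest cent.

£581.06

1 Jan – 20 Jan 2021: 20 days at 0.9% → £19,000 × 0.9% × 20/365 = £9.3699
21 Jan – 7 Sep 2021: 230 days at 3.35% → £19,000 × 3.35% × 230/365 = £401.0822
8 Sep – 31 Dec 2021: 115 days at 2.85% → £19,000 × 2.85% × 115/365 = £170.6096
Total = £581.0616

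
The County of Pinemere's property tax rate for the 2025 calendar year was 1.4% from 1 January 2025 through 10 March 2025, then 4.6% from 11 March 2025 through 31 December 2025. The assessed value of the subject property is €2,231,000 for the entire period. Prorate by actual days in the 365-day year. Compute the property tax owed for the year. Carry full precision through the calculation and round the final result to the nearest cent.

1 January – 10 March 2025: 69 days at 1.4% → €2,231,000 × 1.4% × 69/365 = €5,904.5096
11 March – 31 December 2025: 296 days at 4.6% → €2,231,000 × 4.6% × 296/365 = €83,225.4685
Total = €89,129.9781

€89,129.98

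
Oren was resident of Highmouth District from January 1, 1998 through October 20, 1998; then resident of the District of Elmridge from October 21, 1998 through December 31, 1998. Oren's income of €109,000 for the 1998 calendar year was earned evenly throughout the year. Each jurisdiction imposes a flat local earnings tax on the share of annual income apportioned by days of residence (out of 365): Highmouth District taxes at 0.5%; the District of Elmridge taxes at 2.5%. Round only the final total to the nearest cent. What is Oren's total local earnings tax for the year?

€975.03

Highmouth District, January 1 – October 20, 1998: 293 days → €109,000 × 0.5% × 293/365 = €437.4932
The District of Elmridge, October 21 – December 31, 1998: 72 days → €109,000 × 2.5% × 72/365 = €537.5342
Total = €975.0274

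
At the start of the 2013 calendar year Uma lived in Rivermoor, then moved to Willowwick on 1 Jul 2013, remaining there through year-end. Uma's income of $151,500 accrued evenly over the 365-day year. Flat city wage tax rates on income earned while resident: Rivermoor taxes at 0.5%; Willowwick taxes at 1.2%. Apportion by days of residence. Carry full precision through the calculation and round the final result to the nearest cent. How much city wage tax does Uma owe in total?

$1,292.11

Rivermoor, 1 Jan – 30 Jun 2013: 181 days → $151,500 × 0.5% × 181/365 = $375.6370
Willowwick, 1 Jul – 31 Dec 2013: 184 days → $151,500 × 1.2% × 184/365 = $916.4712
Total = $1,292.1082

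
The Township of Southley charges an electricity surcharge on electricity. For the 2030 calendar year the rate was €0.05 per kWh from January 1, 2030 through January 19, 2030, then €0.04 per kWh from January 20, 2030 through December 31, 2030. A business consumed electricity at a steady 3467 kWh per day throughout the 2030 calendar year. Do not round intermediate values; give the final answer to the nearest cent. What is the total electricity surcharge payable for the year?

January 1 – January 19, 2030: 19 days × 3467 kWh/day = 65,873 kWh at €0.05/kWh → €3,293.65
January 20 – December 31, 2030: 346 days × 3467 kWh/day = 1,199,582 kWh at €0.04/kWh → €47,983.28

€51,276.93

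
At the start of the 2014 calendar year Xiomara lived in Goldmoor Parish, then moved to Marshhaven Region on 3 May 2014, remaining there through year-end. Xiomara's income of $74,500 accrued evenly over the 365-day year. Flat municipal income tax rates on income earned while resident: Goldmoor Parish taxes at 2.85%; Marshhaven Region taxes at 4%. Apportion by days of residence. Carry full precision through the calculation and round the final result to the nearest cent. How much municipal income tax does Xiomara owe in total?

Goldmoor Parish, 1 Jan – 2 May 2014: 122 days → $74,500 × 2.85% × 122/365 = $709.6890
Marshhaven Region, 3 May – 31 Dec 2014: 243 days → $74,500 × 4% × 243/365 = $1,983.9452
Total = $2,693.6342

$2,693.63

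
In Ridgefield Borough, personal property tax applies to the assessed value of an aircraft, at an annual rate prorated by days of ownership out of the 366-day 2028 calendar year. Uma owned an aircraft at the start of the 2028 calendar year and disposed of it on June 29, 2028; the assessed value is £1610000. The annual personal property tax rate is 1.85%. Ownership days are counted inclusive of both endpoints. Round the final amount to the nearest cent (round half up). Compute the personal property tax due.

£14729.74

Days held (January 1 – June 29, 2028): 181 out of 366
Tax = £1610000 × 1.85% × 181/366 = £14729.7404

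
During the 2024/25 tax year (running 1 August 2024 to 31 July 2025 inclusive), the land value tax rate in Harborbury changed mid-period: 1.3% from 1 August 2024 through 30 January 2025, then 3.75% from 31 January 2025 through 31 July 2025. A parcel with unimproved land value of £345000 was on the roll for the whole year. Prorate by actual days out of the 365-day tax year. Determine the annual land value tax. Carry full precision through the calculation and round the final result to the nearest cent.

£8699.67

1 August 2024 – 30 January 2025: 183 days at 1.3% → £345000 × 1.3% × 183/365 = £2248.6438
31 January – 31 July 2025: 182 days at 3.75% → £345000 × 3.75% × 182/365 = £6451.0274
Total = £8699.6712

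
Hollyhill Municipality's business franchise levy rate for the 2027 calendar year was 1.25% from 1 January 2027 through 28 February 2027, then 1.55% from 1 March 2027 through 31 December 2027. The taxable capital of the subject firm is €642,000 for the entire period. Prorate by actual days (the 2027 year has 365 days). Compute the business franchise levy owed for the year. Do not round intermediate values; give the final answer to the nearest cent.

1 January – 28 February 2027: 59 days at 1.25% → €642,000 × 1.25% × 59/365 = €1,297.1918
1 March – 31 December 2027: 306 days at 1.55% → €642,000 × 1.55% × 306/365 = €8,342.4822
Total = €9,639.6740

€9,639.67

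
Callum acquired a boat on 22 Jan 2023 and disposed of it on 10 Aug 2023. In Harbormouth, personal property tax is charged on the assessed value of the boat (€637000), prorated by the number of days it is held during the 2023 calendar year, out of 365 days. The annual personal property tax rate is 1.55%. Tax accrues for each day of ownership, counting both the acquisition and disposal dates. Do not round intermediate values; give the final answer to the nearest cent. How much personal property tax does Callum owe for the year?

€5437.19

Days held (22 Jan – 10 Aug 2023): 201 out of 365
Tax = €637000 × 1.55% × 201/365 = €5437.1877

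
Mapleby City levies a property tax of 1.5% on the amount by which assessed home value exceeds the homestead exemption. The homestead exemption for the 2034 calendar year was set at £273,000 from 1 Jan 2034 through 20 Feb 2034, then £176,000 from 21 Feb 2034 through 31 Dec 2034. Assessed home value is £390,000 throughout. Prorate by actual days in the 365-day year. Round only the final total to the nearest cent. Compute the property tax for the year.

1 Jan – 20 Feb 2034: 51 days, exemption £273,000 → (£390,000 − £273,000) × 1.5% × 51/365 = £245.2192
21 Feb – 31 Dec 2034: 314 days, exemption £176,000 → (£390,000 − £176,000) × 1.5% × 314/365 = £2,761.4795
Total = £3,006.6986

£3,006.70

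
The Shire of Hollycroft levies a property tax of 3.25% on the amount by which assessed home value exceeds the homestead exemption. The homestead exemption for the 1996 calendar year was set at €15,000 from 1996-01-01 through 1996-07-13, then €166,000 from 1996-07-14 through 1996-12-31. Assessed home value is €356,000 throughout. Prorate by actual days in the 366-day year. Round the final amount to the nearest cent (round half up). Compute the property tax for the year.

€8,789.65

1996-01-01 to 1996-07-13: 195 days, exemption €15,000 → (€356,000 − €15,000) × 3.25% × 195/366 = €5,904.6107
1996-07-14 to 1996-12-31: 171 days, exemption €166,000 → (€356,000 − €166,000) × 3.25% × 171/366 = €2,885.0410
Total = €8,789.6516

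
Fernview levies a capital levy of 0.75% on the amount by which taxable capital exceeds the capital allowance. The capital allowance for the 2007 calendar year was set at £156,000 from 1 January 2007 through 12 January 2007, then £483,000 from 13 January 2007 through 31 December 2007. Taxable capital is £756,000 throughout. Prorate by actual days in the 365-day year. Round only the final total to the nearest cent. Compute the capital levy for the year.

£2,128.13

1 January – 12 January 2007: 12 days, exemption £156,000 → (£756,000 − £156,000) × 0.75% × 12/365 = £147.9452
13 January – 31 December 2007: 353 days, exemption £483,000 → (£756,000 − £483,000) × 0.75% × 353/365 = £1,980.1849
Total = £2,128.1301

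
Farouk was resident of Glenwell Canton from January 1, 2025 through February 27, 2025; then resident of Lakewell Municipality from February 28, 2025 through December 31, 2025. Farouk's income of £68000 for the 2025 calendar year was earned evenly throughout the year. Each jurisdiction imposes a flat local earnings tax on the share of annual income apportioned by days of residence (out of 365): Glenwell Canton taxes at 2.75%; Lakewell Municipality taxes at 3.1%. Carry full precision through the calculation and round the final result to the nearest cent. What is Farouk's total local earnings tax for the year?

Glenwell Canton, January 1 – February 27, 2025: 58 days → £68000 × 2.75% × 58/365 = £297.1507
Lakewell Municipality, February 28 – December 31, 2025: 307 days → £68000 × 3.1% × 307/365 = £1773.0301
Total = £2070.1808

£2070.18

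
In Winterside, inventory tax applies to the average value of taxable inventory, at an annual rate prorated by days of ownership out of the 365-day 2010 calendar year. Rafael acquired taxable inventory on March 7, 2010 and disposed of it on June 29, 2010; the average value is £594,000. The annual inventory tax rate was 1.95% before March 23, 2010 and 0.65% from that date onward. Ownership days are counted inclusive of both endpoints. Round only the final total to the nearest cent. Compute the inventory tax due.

March 7 – March 22, 2010: 16 days at 1.95% → £594,000 × 1.95% × 16/365 = £507.7479
March 23 – June 29, 2010: 99 days at 0.65% → £594,000 × 0.65% × 99/365 = £1,047.2301
Total = £1,554.9781

£1,554.98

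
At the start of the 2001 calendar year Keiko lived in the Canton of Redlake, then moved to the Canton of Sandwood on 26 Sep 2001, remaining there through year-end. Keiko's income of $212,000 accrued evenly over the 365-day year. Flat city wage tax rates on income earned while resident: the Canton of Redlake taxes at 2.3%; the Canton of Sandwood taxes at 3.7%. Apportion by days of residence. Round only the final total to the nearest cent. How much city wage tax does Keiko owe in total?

$5,664.76

The Canton of Redlake, 1 Jan – 25 Sep 2001: 268 days → $212,000 × 2.3% × 268/365 = $3,580.1863
The Canton of Sandwood, 26 Sep – 31 Dec 2001: 97 days → $212,000 × 3.7% × 97/365 = $2,084.5699
Total = $5,664.7562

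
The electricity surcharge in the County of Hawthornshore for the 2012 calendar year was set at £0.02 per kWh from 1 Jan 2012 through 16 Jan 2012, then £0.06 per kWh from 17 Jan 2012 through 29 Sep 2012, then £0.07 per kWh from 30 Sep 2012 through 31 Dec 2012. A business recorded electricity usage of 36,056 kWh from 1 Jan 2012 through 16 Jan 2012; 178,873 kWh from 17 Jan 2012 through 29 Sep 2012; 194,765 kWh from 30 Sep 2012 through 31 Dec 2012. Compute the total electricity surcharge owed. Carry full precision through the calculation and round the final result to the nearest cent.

£25087.05

1 Jan – 16 Jan 2012: 36,056 kWh at £0.02/kWh → £721.12
17 Jan – 29 Sep 2012: 178,873 kWh at £0.06/kWh → £10732.38
30 Sep – 31 Dec 2012: 194,765 kWh at £0.07/kWh → £13633.55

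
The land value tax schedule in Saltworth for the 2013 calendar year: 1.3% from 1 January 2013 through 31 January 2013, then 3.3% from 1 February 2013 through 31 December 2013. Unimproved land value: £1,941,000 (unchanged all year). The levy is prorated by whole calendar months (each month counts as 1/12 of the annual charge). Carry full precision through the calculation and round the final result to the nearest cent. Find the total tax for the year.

1 January – 31 January 2013: 1 month at 1.3% → £1,941,000 × 1.3% × 1/12 = £2,102.7500
1 February – 31 December 2013: 11 months at 3.3% → £1,941,000 × 3.3% × 11/12 = £58,715.2500
Total = £60,818.0000

£60,818.00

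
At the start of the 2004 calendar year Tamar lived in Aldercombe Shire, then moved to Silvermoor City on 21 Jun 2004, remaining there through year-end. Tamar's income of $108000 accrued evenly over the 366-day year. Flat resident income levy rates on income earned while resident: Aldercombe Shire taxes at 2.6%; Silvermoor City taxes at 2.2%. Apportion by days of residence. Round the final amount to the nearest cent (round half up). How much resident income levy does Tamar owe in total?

Aldercombe Shire, 1 Jan – 20 Jun 2004: 172 days → $108000 × 2.6% × 172/366 = $1319.6066
Silvermoor City, 21 Jun – 31 Dec 2004: 194 days → $108000 × 2.2% × 194/366 = $1259.4098
Total = $2579.0164

$2579.02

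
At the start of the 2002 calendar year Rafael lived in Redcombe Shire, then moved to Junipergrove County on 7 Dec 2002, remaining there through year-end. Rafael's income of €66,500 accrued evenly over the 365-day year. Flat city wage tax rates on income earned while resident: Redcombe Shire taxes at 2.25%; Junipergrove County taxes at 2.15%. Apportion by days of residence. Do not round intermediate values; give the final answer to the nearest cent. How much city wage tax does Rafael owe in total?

Redcombe Shire, 1 Jan – 6 Dec 2002: 340 days → €66,500 × 2.25% × 340/365 = €1,393.7671
Junipergrove County, 7 Dec – 31 Dec 2002: 25 days → €66,500 × 2.15% × 25/365 = €97.9281
Total = €1,491.6952

€1,491.70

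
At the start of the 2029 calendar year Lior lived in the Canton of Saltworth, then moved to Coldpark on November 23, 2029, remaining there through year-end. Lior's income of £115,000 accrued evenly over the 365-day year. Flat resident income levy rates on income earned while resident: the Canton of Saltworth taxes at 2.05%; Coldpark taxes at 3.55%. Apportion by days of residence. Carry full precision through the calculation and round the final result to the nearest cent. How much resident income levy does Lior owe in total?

£2,541.82

The Canton of Saltworth, January 1 – November 22, 2029: 326 days → £115,000 × 2.05% × 326/365 = £2,105.6027
Coldpark, November 23 – December 31, 2029: 39 days → £115,000 × 3.55% × 39/365 = £436.2123
Total = £2,541.8151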